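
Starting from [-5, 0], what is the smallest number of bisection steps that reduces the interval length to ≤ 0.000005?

Width after n steps is 5/2^n. Need 2^n ≥ 5/0.000005 = 1000000.
2^19 = 524288 < 1000000 ≤ 2^20 = 1048576, so n = 20.

20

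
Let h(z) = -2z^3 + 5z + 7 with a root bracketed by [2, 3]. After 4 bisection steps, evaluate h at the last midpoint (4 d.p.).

midpoint 2.5: h = -11.75 < 0 → [2, 2.5]
midpoint 2.25: h = -4.53125 < 0 → [2, 2.25]
midpoint 2.125: h = -1.566406 < 0 → [2, 2.125]
midpoint 2.0625: h = -0.2349 < 0 → [2, 2.0625]

-0.2349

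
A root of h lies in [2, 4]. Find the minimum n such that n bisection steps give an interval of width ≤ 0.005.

9

Width after n steps is 2/2^n. Need 2^n ≥ 2/0.005 = 400.
2^8 = 256 < 400 ≤ 2^9 = 512, so n = 9.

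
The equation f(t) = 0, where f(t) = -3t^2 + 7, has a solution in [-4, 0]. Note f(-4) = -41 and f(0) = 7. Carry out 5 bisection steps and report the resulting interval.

f(-2) = -5 < 0, so the root lies in [-2, 0]
f(-1) = 4 > 0, so the root lies in [-2, -1]
f(-1.5) = 0.25 > 0, so the root lies in [-2, -1.5]
f(-1.75) = -2.1875 < 0, so the root lies in [-1.75, -1.5]
f(-1.625) = -0.9219 < 0, so the root lies in [-1.625, -1.5]

[-1.625, -1.5]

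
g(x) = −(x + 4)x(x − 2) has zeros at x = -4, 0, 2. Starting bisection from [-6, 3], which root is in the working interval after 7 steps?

m = -1.5, g(m) = -13.125 (−); new bracket [-6, -1.5]
m = -3.75, g(m) = -5.390625 (−); new bracket [-6, -3.75]
m = -4.875, g(m) = 29.326172 (+); new bracket [-4.875, -3.75]
m = -4.3125, g(m) = 8.5071 (+); new bracket [-4.3125, -3.75]
m = -4.03125, g(m) = 0.7598 (+); new bracket [-4.03125, -3.75]
m = -3.890625, g(m) = -2.5067 (−); new bracket [-4.03125, -3.890625]
m = -3.9609375, g(m) = -0.9223 (−); new bracket [-4.03125, -3.9609375]

-4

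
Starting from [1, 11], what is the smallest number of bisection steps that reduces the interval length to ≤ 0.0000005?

Width after n steps is 10/2^n. Need 2^n ≥ 10/0.0000005 = 20000000.
2^24 = 16777216 < 20000000 ≤ 2^25 = 33554432, so n = 25.

25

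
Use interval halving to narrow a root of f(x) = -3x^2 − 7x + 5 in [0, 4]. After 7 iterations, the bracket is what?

f(2) = -21 < 0, so the root lies in [0, 2]
f(1) = -5 < 0, so the root lies in [0, 1]
f(0.5) = 0.75 > 0, so the root lies in [0.5, 1]
f(0.75) = -1.9375 < 0, so the root lies in [0.5, 0.75]
f(0.625) = -0.5469 < 0, so the root lies in [0.5, 0.625]
f(0.5625) = 0.1133 > 0, so the root lies in [0.5625, 0.625]
f(0.59375) = -0.2139 < 0, so the root lies in [0.5625, 0.59375]

[0.5625, 0.59375]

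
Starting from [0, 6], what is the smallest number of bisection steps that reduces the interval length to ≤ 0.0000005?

Width after n steps is 6/2^n. Need 2^n ≥ 6/0.0000005 = 12000000.
2^23 = 8388608 < 12000000 ≤ 2^24 = 16777216, so n = 24.

24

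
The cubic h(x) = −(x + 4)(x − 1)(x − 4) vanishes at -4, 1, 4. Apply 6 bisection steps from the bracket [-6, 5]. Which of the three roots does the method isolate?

-4

midpoint -0.5: h = -23.625 < 0 → [-6, -0.5]
midpoint -3.25: h = -23.109375 < 0 → [-6, -3.25]
midpoint -4.625: h = 30.322266 > 0 → [-4.625, -3.25]
midpoint -3.9375: h = -2.4495 < 0 → [-4.625, -3.9375]
midpoint -4.28125: h = 12.3006 > 0 → [-4.28125, -3.9375]
midpoint -4.109375: h = 4.5318 > 0 → [-4.109375, -3.9375]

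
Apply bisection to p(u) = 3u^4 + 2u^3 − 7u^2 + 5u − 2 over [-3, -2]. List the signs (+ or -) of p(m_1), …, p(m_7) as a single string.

++-+-+-

m = -2.5, p(m) = 27.6875 (+); new bracket [-2.5, -2]
m = -2.25, p(m) = 5.417969 (+); new bracket [-2.25, -2]
m = -2.125, p(m) = -2.253174 (−); new bracket [-2.25, -2.125]
m = -2.1875, p(m) = 1.3245 (+); new bracket [-2.1875, -2.125]
m = -2.15625, p(m) = -0.5266 (−); new bracket [-2.1875, -2.15625]
m = -2.171875, p(m) = 0.3831 (+); new bracket [-2.171875, -2.15625]
m = -2.1640625, p(m) = -0.0757 (−); new bracket [-2.171875, -2.1640625]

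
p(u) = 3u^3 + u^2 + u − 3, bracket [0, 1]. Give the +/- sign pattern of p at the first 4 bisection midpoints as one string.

u = 0.5 gives p = -1.875, negative; keep [0.5, 1]
u = 0.75 gives p = -0.421875, negative; keep [0.75, 1]
u = 0.875 gives p = 0.650391, positive; keep [0.75, 0.875]
u = 0.8125 gives p = 0.0818, positive; keep [0.75, 0.8125]

--++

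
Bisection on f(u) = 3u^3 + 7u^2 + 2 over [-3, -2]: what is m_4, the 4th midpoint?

midpoint -2.5: f = -1.125 < 0 → [-2.5, -2]
midpoint -2.25: f = 3.265625 > 0 → [-2.5, -2.25]
midpoint -2.375: f = 1.294922 > 0 → [-2.5, -2.375]
midpoint -2.4375: f = 0.1433 > 0 → [-2.5, -2.4375]

-2.4375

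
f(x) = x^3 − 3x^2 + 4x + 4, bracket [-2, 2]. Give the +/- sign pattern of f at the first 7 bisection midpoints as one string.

x = 0 gives f = 4, positive; keep [-2, 0]
x = -1 gives f = -4, negative; keep [-1, 0]
x = -0.5 gives f = 1.125, positive; keep [-1, -0.5]
x = -0.75 gives f = -1.1094, negative; keep [-0.75, -0.5]
x = -0.625 gives f = 0.084, positive; keep [-0.75, -0.625]
x = -0.6875 gives f = -0.4929, negative; keep [-0.6875, -0.625]
x = -0.65625 gives f = -0.1996, negative; keep [-0.65625, -0.625]

+-+-+--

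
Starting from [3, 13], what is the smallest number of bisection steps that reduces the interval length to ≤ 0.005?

11

Width after n steps is 10/2^n. Need 2^n ≥ 10/0.005 = 2000.
2^10 = 1024 < 2000 ≤ 2^11 = 2048, so n = 11.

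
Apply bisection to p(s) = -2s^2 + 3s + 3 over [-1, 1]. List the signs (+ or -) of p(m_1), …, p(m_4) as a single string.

p(0) = 3 > 0, so the root lies in [-1, 0]
p(-0.5) = 1 > 0, so the root lies in [-1, -0.5]
p(-0.75) = -0.375 < 0, so the root lies in [-0.75, -0.5]
p(-0.625) = 0.3438 > 0, so the root lies in [-0.75, -0.625]

++-+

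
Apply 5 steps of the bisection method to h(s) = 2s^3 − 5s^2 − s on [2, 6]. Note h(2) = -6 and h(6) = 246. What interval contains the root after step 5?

[2.625, 2.75]

s = 4 gives h = 44, positive; keep [2, 4]
s = 3 gives h = 6, positive; keep [2, 3]
s = 2.5 gives h = -2.5, negative; keep [2.5, 3]
s = 2.75 gives h = 1.0312, positive; keep [2.5, 2.75]
s = 2.625 gives h = -0.9023, negative; keep [2.625, 2.75]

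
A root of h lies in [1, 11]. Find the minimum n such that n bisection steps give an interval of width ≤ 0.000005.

21

Width after n steps is 10/2^n. Need 2^n ≥ 10/0.000005 = 2000000.
2^20 = 1048576 < 2000000 ≤ 2^21 = 2097152, so n = 21.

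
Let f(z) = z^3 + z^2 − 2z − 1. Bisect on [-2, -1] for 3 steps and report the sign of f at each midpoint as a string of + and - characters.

++-

f(-1.5) = 0.875 > 0, so the root lies in [-2, -1.5]
f(-1.75) = 0.203125 > 0, so the root lies in [-2, -1.75]
f(-1.875) = -0.326172 < 0, so the root lies in [-1.875, -1.75]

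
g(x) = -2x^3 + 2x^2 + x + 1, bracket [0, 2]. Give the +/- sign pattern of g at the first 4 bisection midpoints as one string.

++--

midpoint 1: g = 2 > 0 → [1, 2]
midpoint 1.5: g = 0.25 > 0 → [1.5, 2]
midpoint 1.75: g = -1.84375 < 0 → [1.5, 1.75]
midpoint 1.625: g = -0.6758 < 0 → [1.5, 1.625]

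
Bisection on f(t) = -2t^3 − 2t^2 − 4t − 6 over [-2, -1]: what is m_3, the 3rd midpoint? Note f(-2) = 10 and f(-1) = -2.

-1.375

midpoint -1.5: f = 2.25 > 0 → [-1.5, -1]
midpoint -1.25: f = -0.21875 < 0 → [-1.5, -1.25]
midpoint -1.375: f = 0.917969 > 0 → [-1.375, -1.25]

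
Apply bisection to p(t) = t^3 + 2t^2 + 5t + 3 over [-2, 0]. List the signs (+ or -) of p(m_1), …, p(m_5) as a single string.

midpoint -1: p = -1 < 0 → [-1, 0]
midpoint -0.5: p = 0.875 > 0 → [-1, -0.5]
midpoint -0.75: p = -0.046875 < 0 → [-0.75, -0.5]
midpoint -0.625: p = 0.4121 > 0 → [-0.75, -0.625]
midpoint -0.6875: p = 0.1829 > 0 → [-0.75, -0.6875]

-+-++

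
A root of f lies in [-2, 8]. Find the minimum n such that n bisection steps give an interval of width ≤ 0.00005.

18

Width after n steps is 10/2^n. Need 2^n ≥ 10/0.00005 = 200000.
2^17 = 131072 < 200000 ≤ 2^18 = 262144, so n = 18.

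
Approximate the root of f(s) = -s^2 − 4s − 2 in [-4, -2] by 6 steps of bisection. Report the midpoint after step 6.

midpoint -3: f = 1 > 0 → [-4, -3]
midpoint -3.5: f = -0.25 < 0 → [-3.5, -3]
midpoint -3.25: f = 0.4375 > 0 → [-3.5, -3.25]
midpoint -3.375: f = 0.1094 > 0 → [-3.5, -3.375]
midpoint -3.4375: f = -0.0664 < 0 → [-3.4375, -3.375]
midpoint -3.40625: f = 0.0225 > 0 → [-3.4375, -3.40625]

-3.40625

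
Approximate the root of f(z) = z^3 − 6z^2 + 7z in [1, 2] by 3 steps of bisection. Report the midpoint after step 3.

z = 1.5 gives f = 0.375, positive; keep [1.5, 2]
z = 1.75 gives f = -0.765625, negative; keep [1.5, 1.75]
z = 1.625 gives f = -0.177734, negative; keep [1.5, 1.625]

1.625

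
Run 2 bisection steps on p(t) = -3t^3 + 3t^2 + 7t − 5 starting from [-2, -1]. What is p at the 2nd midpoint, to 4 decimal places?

-3.2031

t = -1.5 gives p = 1.375, positive; keep [-1.5, -1]
t = -1.25 gives p = -3.203125, negative; keep [-1.5, -1.25]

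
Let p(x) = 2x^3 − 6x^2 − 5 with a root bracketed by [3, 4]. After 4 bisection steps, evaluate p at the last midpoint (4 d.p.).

-1.1899

p(3.5) = 7.25 > 0, so the root lies in [3, 3.5]
p(3.25) = 0.28125 > 0, so the root lies in [3, 3.25]
p(3.125) = -2.558594 < 0, so the root lies in [3.125, 3.25]
p(3.1875) = -1.1899 < 0, so the root lies in [3.1875, 3.25]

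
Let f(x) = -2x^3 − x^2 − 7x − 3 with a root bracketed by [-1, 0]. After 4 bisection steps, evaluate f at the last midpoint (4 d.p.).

0.0386

x = -0.5 gives f = 0.5, positive; keep [-0.5, 0]
x = -0.25 gives f = -1.28125, negative; keep [-0.5, -0.25]
x = -0.375 gives f = -0.410156, negative; keep [-0.5, -0.375]
x = -0.4375 gives f = 0.0386, positive; keep [-0.4375, -0.375]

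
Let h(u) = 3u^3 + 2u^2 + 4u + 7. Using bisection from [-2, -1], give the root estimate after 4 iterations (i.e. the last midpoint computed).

u = -1.5 gives h = -4.625, negative; keep [-1.5, -1]
u = -1.25 gives h = -0.734375, negative; keep [-1.25, -1]
u = -1.125 gives h = 0.759766, positive; keep [-1.25, -1.125]
u = -1.1875 gives h = 0.0466, positive; keep [-1.25, -1.1875]

-1.1875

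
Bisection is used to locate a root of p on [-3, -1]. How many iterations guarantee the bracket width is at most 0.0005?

Width after n steps is 2/2^n. Need 2^n ≥ 2/0.0005 = 4000.
2^11 = 2048 < 4000 ≤ 2^12 = 4096, so n = 12.

12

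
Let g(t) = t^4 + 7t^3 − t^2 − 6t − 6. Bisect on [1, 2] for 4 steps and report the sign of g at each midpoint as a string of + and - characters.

t = 1.5 gives g = 11.4375, positive; keep [1, 1.5]
t = 1.25 gives g = 1.050781, positive; keep [1, 1.25]
t = 1.125 gives g = -2.447021, negative; keep [1.125, 1.25]
t = 1.1875 gives g = -0.8247, negative; keep [1.1875, 1.25]

++--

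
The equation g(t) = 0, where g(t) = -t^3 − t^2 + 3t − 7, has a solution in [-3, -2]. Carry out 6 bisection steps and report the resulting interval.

t = -2.5 gives g = -5.125, negative; keep [-3, -2.5]
t = -2.75 gives g = -2.015625, negative; keep [-3, -2.75]
t = -2.875 gives g = -0.126953, negative; keep [-3, -2.875]
t = -2.9375 gives g = 0.906, positive; keep [-2.9375, -2.875]
t = -2.90625 gives g = 0.382, positive; keep [-2.90625, -2.875]
t = -2.890625 gives g = 0.1256, positive; keep [-2.890625, -2.875]

[-2.890625, -2.875]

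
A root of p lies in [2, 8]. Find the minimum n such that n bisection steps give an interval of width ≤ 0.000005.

Width after n steps is 6/2^n. Need 2^n ≥ 6/0.000005 = 1200000.
2^20 = 1048576 < 1200000 ≤ 2^21 = 2097152, so n = 21.

21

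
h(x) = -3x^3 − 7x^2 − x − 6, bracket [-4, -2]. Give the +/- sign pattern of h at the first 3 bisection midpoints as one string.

+-+

m = -3, h(m) = 15 (+); new bracket [-3, -2]
m = -2.5, h(m) = -0.375 (−); new bracket [-3, -2.5]
m = -2.75, h(m) = 6.203125 (+); new bracket [-2.75, -2.5]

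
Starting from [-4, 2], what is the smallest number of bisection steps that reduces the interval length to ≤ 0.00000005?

27

Width after n steps is 6/2^n. Need 2^n ≥ 6/0.00000005 = 120000000.
2^26 = 67108864 < 120000000 ≤ 2^27 = 134217728, so n = 27.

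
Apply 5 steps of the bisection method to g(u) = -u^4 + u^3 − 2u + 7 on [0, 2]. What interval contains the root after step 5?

[1.6875, 1.75]

u = 1 gives g = 5, positive; keep [1, 2]
u = 1.5 gives g = 2.3125, positive; keep [1.5, 2]
u = 1.75 gives g = -0.519531, negative; keep [1.5, 1.75]
u = 1.625 gives g = 1.0681, positive; keep [1.625, 1.75]
u = 1.6875 gives g = 0.3213, positive; keep [1.6875, 1.75]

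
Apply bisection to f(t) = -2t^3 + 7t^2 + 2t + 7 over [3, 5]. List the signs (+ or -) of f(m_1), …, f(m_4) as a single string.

-+++

midpoint 4: f = -1 < 0 → [3, 4]
midpoint 3.5: f = 14 > 0 → [3.5, 4]
midpoint 3.75: f = 7.46875 > 0 → [3.75, 4]
midpoint 3.875: f = 3.4883 > 0 → [3.875, 4]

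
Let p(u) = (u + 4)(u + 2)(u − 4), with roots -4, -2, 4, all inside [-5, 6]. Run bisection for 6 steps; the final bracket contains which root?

midpoint 0.5: p = -39.375 < 0 → [0.5, 6]
midpoint 3.25: p = -28.546875 < 0 → [3.25, 6]
midpoint 4.625: p = 35.712891 > 0 → [3.25, 4.625]
midpoint 3.9375: p = -2.9456 < 0 → [3.9375, 4.625]
midpoint 4.28125: p = 14.6297 > 0 → [3.9375, 4.28125]
midpoint 4.109375: p = 5.4188 > 0 → [3.9375, 4.109375]

4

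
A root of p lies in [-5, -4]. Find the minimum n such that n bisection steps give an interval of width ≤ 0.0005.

11

Width after n steps is 1/2^n. Need 2^n ≥ 1/0.0005 = 2000.
2^10 = 1024 < 2000 ≤ 2^11 = 2048, so n = 11.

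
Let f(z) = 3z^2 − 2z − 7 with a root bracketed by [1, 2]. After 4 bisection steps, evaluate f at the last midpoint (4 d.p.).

0.3867

midpoint 1.5: f = -3.25 < 0 → [1.5, 2]
midpoint 1.75: f = -1.3125 < 0 → [1.75, 2]
midpoint 1.875: f = -0.203125 < 0 → [1.875, 2]
midpoint 1.9375: f = 0.3867 > 0 → [1.875, 1.9375]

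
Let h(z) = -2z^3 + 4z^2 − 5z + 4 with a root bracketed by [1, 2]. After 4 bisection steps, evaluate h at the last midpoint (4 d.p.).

midpoint 1.5: h = -1.25 < 0 → [1, 1.5]
midpoint 1.25: h = 0.09375 > 0 → [1.25, 1.5]
midpoint 1.375: h = -0.511719 < 0 → [1.25, 1.375]
midpoint 1.3125: h = -0.1938 < 0 → [1.25, 1.3125]

-0.1938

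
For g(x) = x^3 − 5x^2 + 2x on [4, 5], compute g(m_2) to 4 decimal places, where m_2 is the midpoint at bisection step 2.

midpoint 4.5: g = -1.125 < 0 → [4.5, 5]
midpoint 4.75: g = 3.859375 > 0 → [4.5, 4.75]

3.8594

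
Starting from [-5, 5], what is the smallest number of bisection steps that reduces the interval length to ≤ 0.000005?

Width after n steps is 10/2^n. Need 2^n ≥ 10/0.000005 = 2000000.
2^20 = 1048576 < 2000000 ≤ 2^21 = 2097152, so n = 21.

21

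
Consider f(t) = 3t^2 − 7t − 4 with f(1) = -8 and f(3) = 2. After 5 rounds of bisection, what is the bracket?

[2.75, 2.8125]

midpoint 2: f = -6 < 0 → [2, 3]
midpoint 2.5: f = -2.75 < 0 → [2.5, 3]
midpoint 2.75: f = -0.5625 < 0 → [2.75, 3]
midpoint 2.875: f = 0.6719 > 0 → [2.75, 2.875]
midpoint 2.8125: f = 0.043 > 0 → [2.75, 2.8125]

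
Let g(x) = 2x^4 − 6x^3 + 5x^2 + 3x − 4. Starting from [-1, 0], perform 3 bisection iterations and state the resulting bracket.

[-0.875, -0.75]

x = -0.5 gives g = -3.375, negative; keep [-1, -0.5]
x = -0.75 gives g = -0.273438, negative; keep [-1, -0.75]
x = -0.875 gives g = 2.39502, positive; keep [-0.875, -0.75]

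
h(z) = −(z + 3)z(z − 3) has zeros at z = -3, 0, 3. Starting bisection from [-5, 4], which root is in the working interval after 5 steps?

-3

z = -0.5 gives h = -4.375, negative; keep [-5, -0.5]
z = -2.75 gives h = -3.953125, negative; keep [-5, -2.75]
z = -3.875 gives h = 23.310547, positive; keep [-3.875, -2.75]
z = -3.3125 gives h = 6.5344, positive; keep [-3.3125, -2.75]
z = -3.03125 gives h = 0.5713, positive; keep [-3.03125, -2.75]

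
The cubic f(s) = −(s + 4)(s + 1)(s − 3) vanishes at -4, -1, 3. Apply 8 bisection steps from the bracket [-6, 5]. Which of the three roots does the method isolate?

3

m = -0.5, f(m) = 6.125 (+); new bracket [-0.5, 5]
m = 2.25, f(m) = 15.234375 (+); new bracket [2.25, 5]
m = 3.625, f(m) = -22.041016 (−); new bracket [2.25, 3.625]
m = 2.9375, f(m) = 1.7073 (+); new bracket [2.9375, 3.625]
m = 3.28125, f(m) = -8.7674 (−); new bracket [2.9375, 3.28125]
m = 3.109375, f(m) = -3.1954 (−); new bracket [2.9375, 3.109375]
m = 3.0234375, f(m) = -0.6623 (−); new bracket [2.9375, 3.0234375]
m = 2.98046875, f(m) = 0.5427 (+); new bracket [2.98046875, 3.0234375]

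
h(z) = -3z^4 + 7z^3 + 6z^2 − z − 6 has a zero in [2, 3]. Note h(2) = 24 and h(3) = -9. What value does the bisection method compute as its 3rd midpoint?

h(2.5) = 21.1875 > 0, so the root lies in [2.5, 3]
h(2.75) = 10.628906 > 0, so the root lies in [2.75, 3]
h(2.875) = 2.102783 > 0, so the root lies in [2.875, 3]

2.875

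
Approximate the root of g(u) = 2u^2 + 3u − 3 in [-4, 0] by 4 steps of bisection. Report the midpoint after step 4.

-2.25

u = -2 gives g = -1, negative; keep [-4, -2]
u = -3 gives g = 6, positive; keep [-3, -2]
u = -2.5 gives g = 2, positive; keep [-2.5, -2]
u = -2.25 gives g = 0.375, positive; keep [-2.25, -2]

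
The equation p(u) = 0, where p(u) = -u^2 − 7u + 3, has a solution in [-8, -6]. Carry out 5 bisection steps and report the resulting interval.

m = -7, p(m) = 3 (+); new bracket [-8, -7]
m = -7.5, p(m) = -0.75 (−); new bracket [-7.5, -7]
m = -7.25, p(m) = 1.1875 (+); new bracket [-7.5, -7.25]
m = -7.375, p(m) = 0.2344 (+); new bracket [-7.5, -7.375]
m = -7.4375, p(m) = -0.2539 (−); new bracket [-7.4375, -7.375]

[-7.4375, -7.375]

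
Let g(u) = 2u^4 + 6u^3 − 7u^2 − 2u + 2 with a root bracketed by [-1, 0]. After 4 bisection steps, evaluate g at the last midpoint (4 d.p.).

0.0425

g(-0.5) = 0.625 > 0, so the root lies in [-1, -0.5]
g(-0.75) = -2.335938 < 0, so the root lies in [-0.75, -0.5]
g(-0.625) = -0.644043 < 0, so the root lies in [-0.625, -0.5]
g(-0.5625) = 0.0425 > 0, so the root lies in [-0.625, -0.5625]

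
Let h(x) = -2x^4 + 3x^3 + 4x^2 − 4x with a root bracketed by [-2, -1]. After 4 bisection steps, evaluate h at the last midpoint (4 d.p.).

midpoint -1.5: h = -5.25 < 0 → [-1.5, -1]
midpoint -1.25: h = 0.507812 > 0 → [-1.5, -1.25]
midpoint -1.375: h = -1.885254 < 0 → [-1.375, -1.25]
midpoint -1.3125: h = -0.5774 < 0 → [-1.3125, -1.25]

-0.5774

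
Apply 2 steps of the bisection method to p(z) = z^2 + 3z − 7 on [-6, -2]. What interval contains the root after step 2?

p(-4) = -3 < 0, so the root lies in [-6, -4]
p(-5) = 3 > 0, so the root lies in [-5, -4]

[-5, -4]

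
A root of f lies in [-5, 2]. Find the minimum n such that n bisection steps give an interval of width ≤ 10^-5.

20

Width after n steps is 7/2^n. Need 2^n ≥ 7/10^-5 = 700000.
2^19 = 524288 < 700000 ≤ 2^20 = 1048576, so n = 20.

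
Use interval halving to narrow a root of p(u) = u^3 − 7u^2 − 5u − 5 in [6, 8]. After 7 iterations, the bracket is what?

midpoint 7: p = -40 < 0 → [7, 8]
midpoint 7.5: p = -14.375 < 0 → [7.5, 8]
midpoint 7.75: p = 1.296875 > 0 → [7.5, 7.75]
midpoint 7.625: p = -6.7871 < 0 → [7.625, 7.75]
midpoint 7.6875: p = -2.8079 < 0 → [7.6875, 7.75]
midpoint 7.71875: p = -0.7713 < 0 → [7.71875, 7.75]
midpoint 7.734375: p = 0.2588 > 0 → [7.71875, 7.734375]

[7.71875, 7.734375]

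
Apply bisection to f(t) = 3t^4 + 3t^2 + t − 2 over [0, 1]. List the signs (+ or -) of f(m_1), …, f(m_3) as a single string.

-++

f(0.5) = -0.5625 < 0, so the root lies in [0.5, 1]
f(0.75) = 1.386719 > 0, so the root lies in [0.5, 0.75]
f(0.625) = 0.254639 > 0, so the root lies in [0.5, 0.625]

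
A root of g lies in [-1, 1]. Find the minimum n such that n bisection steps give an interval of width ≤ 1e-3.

11

Width after n steps is 2/2^n. Need 2^n ≥ 2/1e-3 = 2000.
2^10 = 1024 < 2000 ≤ 2^11 = 2048, so n = 11.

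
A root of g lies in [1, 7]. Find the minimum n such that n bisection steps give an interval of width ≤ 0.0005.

14

Width after n steps is 6/2^n. Need 2^n ≥ 6/0.0005 = 12000.
2^13 = 8192 < 12000 ≤ 2^14 = 16384, so n = 14.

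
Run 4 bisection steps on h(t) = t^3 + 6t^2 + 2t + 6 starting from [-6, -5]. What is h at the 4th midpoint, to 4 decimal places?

midpoint -5.5: h = 10.125 > 0 → [-6, -5.5]
midpoint -5.75: h = 2.765625 > 0 → [-6, -5.75]
midpoint -5.875: h = -1.435547 < 0 → [-5.875, -5.75]
midpoint -5.8125: h = 0.7097 > 0 → [-5.875, -5.8125]

0.7097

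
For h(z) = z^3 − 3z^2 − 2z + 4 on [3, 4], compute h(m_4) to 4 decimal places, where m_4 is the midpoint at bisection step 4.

-0.4700

m = 3.5, h(m) = 3.125 (+); new bracket [3, 3.5]
m = 3.25, h(m) = 0.140625 (+); new bracket [3, 3.25]
m = 3.125, h(m) = -1.029297 (−); new bracket [3.125, 3.25]
m = 3.1875, h(m) = -0.47 (−); new bracket [3.1875, 3.25]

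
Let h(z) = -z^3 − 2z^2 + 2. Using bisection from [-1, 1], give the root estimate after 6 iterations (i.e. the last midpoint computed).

midpoint 0: h = 2 > 0 → [0, 1]
midpoint 0.5: h = 1.375 > 0 → [0.5, 1]
midpoint 0.75: h = 0.453125 > 0 → [0.75, 1]
midpoint 0.875: h = -0.2012 < 0 → [0.75, 0.875]
midpoint 0.8125: h = 0.1433 > 0 → [0.8125, 0.875]
midpoint 0.84375: h = -0.0245 < 0 → [0.8125, 0.84375]

0.84375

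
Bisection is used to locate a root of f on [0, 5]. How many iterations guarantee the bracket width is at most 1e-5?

19

Width after n steps is 5/2^n. Need 2^n ≥ 5/1e-5 = 500000.
2^18 = 262144 < 500000 ≤ 2^19 = 524288, so n = 19.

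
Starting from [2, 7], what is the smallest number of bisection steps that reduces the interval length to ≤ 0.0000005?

Width after n steps is 5/2^n. Need 2^n ≥ 5/0.0000005 = 10000000.
2^23 = 8388608 < 10000000 ≤ 2^24 = 16777216, so n = 24.

24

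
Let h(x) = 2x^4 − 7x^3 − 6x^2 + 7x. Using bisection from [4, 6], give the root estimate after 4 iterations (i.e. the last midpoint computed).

h(5) = 260 > 0, so the root lies in [4, 5]
h(4.5) = 92.25 > 0, so the root lies in [4, 4.5]
h(4.25) = 36.523438 > 0, so the root lies in [4, 4.25]
h(4.125) = 14.5181 > 0, so the root lies in [4, 4.125]

4.125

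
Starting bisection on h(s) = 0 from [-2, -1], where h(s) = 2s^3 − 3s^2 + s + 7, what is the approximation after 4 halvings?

-1.0625

midpoint -1.5: h = -8 < 0 → [-1.5, -1]
midpoint -1.25: h = -2.84375 < 0 → [-1.25, -1]
midpoint -1.125: h = -0.769531 < 0 → [-1.125, -1]
midpoint -1.0625: h = 0.1519 > 0 → [-1.125, -1.0625]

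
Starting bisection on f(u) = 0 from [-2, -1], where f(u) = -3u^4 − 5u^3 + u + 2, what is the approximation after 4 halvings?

f(-1.5) = 2.1875 > 0, so the root lies in [-2, -1.5]
f(-1.75) = -1.089844 < 0, so the root lies in [-1.75, -1.5]
f(-1.625) = 0.911377 > 0, so the root lies in [-1.75, -1.625]
f(-1.6875) = 0.0122 > 0, so the root lies in [-1.75, -1.6875]

-1.6875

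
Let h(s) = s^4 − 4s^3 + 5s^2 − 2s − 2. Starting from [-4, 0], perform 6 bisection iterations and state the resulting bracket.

[-0.4375, -0.375]

s = -2 gives h = 70, positive; keep [-2, 0]
s = -1 gives h = 10, positive; keep [-1, 0]
s = -0.5 gives h = 0.8125, positive; keep [-0.5, 0]
s = -0.25 gives h = -1.1211, negative; keep [-0.5, -0.25]
s = -0.375 gives h = -0.3162, negative; keep [-0.5, -0.375]
s = -0.4375 gives h = 0.2036, positive; keep [-0.4375, -0.375]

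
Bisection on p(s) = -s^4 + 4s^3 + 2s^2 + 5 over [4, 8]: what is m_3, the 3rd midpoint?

4.5

m = 6, p(m) = -355 (−); new bracket [4, 6]
m = 5, p(m) = -70 (−); new bracket [4, 5]
m = 4.5, p(m) = -0.0625 (−); new bracket [4, 4.5]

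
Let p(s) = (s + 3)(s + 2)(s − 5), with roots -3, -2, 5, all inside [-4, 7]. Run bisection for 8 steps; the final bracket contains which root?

5

midpoint 1.5: p = -55.125 < 0 → [1.5, 7]
midpoint 4.25: p = -33.984375 < 0 → [4.25, 7]
midpoint 5.625: p = 41.103516 > 0 → [4.25, 5.625]
midpoint 4.9375: p = -3.4417 < 0 → [4.9375, 5.625]
midpoint 5.28125: p = 16.9588 > 0 → [4.9375, 5.28125]
midpoint 5.109375: p = 6.3058 > 0 → [4.9375, 5.109375]
midpoint 5.0234375: p = 1.3208 > 0 → [4.9375, 5.0234375]
midpoint 4.98046875: p = -1.088 < 0 → [4.98046875, 5.0234375]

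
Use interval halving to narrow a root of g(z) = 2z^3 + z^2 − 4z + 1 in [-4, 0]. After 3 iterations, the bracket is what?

[-2, -1.5]

m = -2, g(m) = -3 (−); new bracket [-2, 0]
m = -1, g(m) = 4 (+); new bracket [-2, -1]
m = -1.5, g(m) = 2.5 (+); new bracket [-2, -1.5]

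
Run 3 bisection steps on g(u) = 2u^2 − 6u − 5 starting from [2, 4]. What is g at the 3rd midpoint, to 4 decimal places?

m = 3, g(m) = -5 (−); new bracket [3, 4]
m = 3.5, g(m) = -1.5 (−); new bracket [3.5, 4]
m = 3.75, g(m) = 0.625 (+); new bracket [3.5, 3.75]

0.6250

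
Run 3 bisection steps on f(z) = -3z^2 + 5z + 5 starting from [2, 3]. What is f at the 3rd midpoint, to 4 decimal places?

-0.0469

z = 2.5 gives f = -1.25, negative; keep [2, 2.5]
z = 2.25 gives f = 1.0625, positive; keep [2.25, 2.5]
z = 2.375 gives f = -0.046875, negative; keep [2.25, 2.375]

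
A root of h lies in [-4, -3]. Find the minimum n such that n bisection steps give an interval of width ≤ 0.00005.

Width after n steps is 1/2^n. Need 2^n ≥ 1/0.00005 = 20000.
2^14 = 16384 < 20000 ≤ 2^15 = 32768, so n = 15.

15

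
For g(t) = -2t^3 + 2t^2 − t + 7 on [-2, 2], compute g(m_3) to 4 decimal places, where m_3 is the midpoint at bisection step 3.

3.2500

m = 0, g(m) = 7 (+); new bracket [0, 2]
m = 1, g(m) = 6 (+); new bracket [1, 2]
m = 1.5, g(m) = 3.25 (+); new bracket [1.5, 2]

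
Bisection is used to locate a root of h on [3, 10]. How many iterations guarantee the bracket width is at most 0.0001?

Width after n steps is 7/2^n. Need 2^n ≥ 7/0.0001 = 70000.
2^16 = 65536 < 70000 ≤ 2^17 = 131072, so n = 17.

17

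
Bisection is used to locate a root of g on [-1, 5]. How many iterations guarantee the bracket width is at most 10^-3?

Width after n steps is 6/2^n. Need 2^n ≥ 6/10^-3 = 6000.
2^12 = 4096 < 6000 ≤ 2^13 = 8192, so n = 13.

13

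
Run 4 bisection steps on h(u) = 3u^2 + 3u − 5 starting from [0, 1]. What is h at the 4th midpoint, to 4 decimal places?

0.4492

h(0.5) = -2.75 < 0, so the root lies in [0.5, 1]
h(0.75) = -1.0625 < 0, so the root lies in [0.75, 1]
h(0.875) = -0.078125 < 0, so the root lies in [0.875, 1]
h(0.9375) = 0.4492 > 0, so the root lies in [0.875, 0.9375]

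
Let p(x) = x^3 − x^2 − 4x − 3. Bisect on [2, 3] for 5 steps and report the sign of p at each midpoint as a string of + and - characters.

--++-

p(2.5) = -3.625 < 0, so the root lies in [2.5, 3]
p(2.75) = -0.765625 < 0, so the root lies in [2.75, 3]
p(2.875) = 0.998047 > 0, so the root lies in [2.75, 2.875]
p(2.8125) = 0.0872 > 0, so the root lies in [2.75, 2.8125]
p(2.78125) = -0.3464 < 0, so the root lies in [2.78125, 2.8125]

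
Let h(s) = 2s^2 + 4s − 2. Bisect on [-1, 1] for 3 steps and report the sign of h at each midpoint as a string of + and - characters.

m = 0, h(m) = -2 (−); new bracket [0, 1]
m = 0.5, h(m) = 0.5 (+); new bracket [0, 0.5]
m = 0.25, h(m) = -0.875 (−); new bracket [0.25, 0.5]

-+-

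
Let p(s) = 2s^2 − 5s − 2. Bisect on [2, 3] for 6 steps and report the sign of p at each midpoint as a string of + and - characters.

--+--+

m = 2.5, p(m) = -2 (−); new bracket [2.5, 3]
m = 2.75, p(m) = -0.625 (−); new bracket [2.75, 3]
m = 2.875, p(m) = 0.15625 (+); new bracket [2.75, 2.875]
m = 2.8125, p(m) = -0.2422 (−); new bracket [2.8125, 2.875]
m = 2.84375, p(m) = -0.0449 (−); new bracket [2.84375, 2.875]
m = 2.859375, p(m) = 0.0552 (+); new bracket [2.84375, 2.859375]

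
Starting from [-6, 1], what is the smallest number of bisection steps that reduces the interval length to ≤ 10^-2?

10

Width after n steps is 7/2^n. Need 2^n ≥ 7/10^-2 = 700.
2^9 = 512 < 700 ≤ 2^10 = 1024, so n = 10.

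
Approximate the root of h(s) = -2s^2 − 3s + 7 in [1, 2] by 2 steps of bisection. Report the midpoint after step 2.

h(1.5) = -2 < 0, so the root lies in [1, 1.5]
h(1.25) = 0.125 > 0, so the root lies in [1.25, 1.5]

1.25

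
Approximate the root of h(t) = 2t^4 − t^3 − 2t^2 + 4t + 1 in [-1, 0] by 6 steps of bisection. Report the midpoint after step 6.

-0.234375

h(-0.5) = -1.25 < 0, so the root lies in [-0.5, 0]
h(-0.25) = -0.101562 < 0, so the root lies in [-0.25, 0]
h(-0.125) = 0.471191 > 0, so the root lies in [-0.25, -0.125]
h(-0.1875) = 0.1888 > 0, so the root lies in [-0.25, -0.1875]
h(-0.21875) = 0.0443 > 0, so the root lies in [-0.25, -0.21875]
h(-0.234375) = -0.0285 < 0, so the root lies in [-0.234375, -0.21875]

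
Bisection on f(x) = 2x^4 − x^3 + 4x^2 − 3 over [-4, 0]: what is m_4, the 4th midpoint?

-0.75

midpoint -2: f = 53 > 0 → [-2, 0]
midpoint -1: f = 4 > 0 → [-1, 0]
midpoint -0.5: f = -1.75 < 0 → [-1, -0.5]
midpoint -0.75: f = 0.3047 > 0 → [-0.75, -0.5]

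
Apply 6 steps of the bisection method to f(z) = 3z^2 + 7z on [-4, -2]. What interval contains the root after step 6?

midpoint -3: f = 6 > 0 → [-3, -2]
midpoint -2.5: f = 1.25 > 0 → [-2.5, -2]
midpoint -2.25: f = -0.5625 < 0 → [-2.5, -2.25]
midpoint -2.375: f = 0.2969 > 0 → [-2.375, -2.25]
midpoint -2.3125: f = -0.1445 < 0 → [-2.375, -2.3125]
midpoint -2.34375: f = 0.0732 > 0 → [-2.34375, -2.3125]

[-2.34375, -2.3125]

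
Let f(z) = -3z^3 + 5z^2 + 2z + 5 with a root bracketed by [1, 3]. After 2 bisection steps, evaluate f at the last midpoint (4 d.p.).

f(2) = 5 > 0, so the root lies in [2, 3]
f(2.5) = -5.625 < 0, so the root lies in [2, 2.5]

-5.6250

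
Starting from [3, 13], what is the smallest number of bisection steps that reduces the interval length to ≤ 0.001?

14

Width after n steps is 10/2^n. Need 2^n ≥ 10/0.001 = 10000.
2^13 = 8192 < 10000 ≤ 2^14 = 16384, so n = 14.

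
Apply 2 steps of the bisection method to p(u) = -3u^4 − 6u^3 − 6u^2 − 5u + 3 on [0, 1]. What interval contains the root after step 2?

[0.25, 0.5]

midpoint 0.5: p = -1.9375 < 0 → [0, 0.5]
midpoint 0.25: p = 1.269531 > 0 → [0.25, 0.5]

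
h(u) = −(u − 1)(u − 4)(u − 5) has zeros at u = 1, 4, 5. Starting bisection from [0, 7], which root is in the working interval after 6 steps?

1

m = 3.5, h(m) = -1.875 (−); new bracket [0, 3.5]
m = 1.75, h(m) = -5.484375 (−); new bracket [0, 1.75]
m = 0.875, h(m) = 1.611328 (+); new bracket [0.875, 1.75]
m = 1.3125, h(m) = -3.0969 (−); new bracket [0.875, 1.3125]
m = 1.09375, h(m) = -1.0643 (−); new bracket [0.875, 1.09375]
m = 0.984375, h(m) = 0.1892 (+); new bracket [0.984375, 1.09375]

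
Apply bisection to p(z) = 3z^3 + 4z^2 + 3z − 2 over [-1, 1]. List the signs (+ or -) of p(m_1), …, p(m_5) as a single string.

m = 0, p(m) = -2 (−); new bracket [0, 1]
m = 0.5, p(m) = 0.875 (+); new bracket [0, 0.5]
m = 0.25, p(m) = -0.953125 (−); new bracket [0.25, 0.5]
m = 0.375, p(m) = -0.1543 (−); new bracket [0.375, 0.5]
m = 0.4375, p(m) = 0.3293 (+); new bracket [0.375, 0.4375]

-+--+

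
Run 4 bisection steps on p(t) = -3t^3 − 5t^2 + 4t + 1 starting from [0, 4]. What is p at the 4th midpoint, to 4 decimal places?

t = 2 gives p = -35, negative; keep [0, 2]
t = 1 gives p = -3, negative; keep [0, 1]
t = 0.5 gives p = 1.375, positive; keep [0.5, 1]
t = 0.75 gives p = -0.0781, negative; keep [0.5, 0.75]

-0.0781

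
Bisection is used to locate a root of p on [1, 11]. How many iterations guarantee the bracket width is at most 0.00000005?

Width after n steps is 10/2^n. Need 2^n ≥ 10/0.00000005 = 200000000.
2^27 = 134217728 < 200000000 ≤ 2^28 = 268435456, so n = 28.

28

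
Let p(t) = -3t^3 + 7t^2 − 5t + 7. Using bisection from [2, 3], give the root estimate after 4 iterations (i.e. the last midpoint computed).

midpoint 2.5: p = -8.625 < 0 → [2, 2.5]
midpoint 2.25: p = -2.984375 < 0 → [2, 2.25]
midpoint 2.125: p = -0.802734 < 0 → [2, 2.125]
midpoint 2.0625: p = 0.1438 > 0 → [2.0625, 2.125]

2.0625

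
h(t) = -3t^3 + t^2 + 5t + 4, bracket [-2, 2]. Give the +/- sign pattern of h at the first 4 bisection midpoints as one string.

t = 0 gives h = 4, positive; keep [0, 2]
t = 1 gives h = 7, positive; keep [1, 2]
t = 1.5 gives h = 3.625, positive; keep [1.5, 2]
t = 1.75 gives h = -0.2656, negative; keep [1.5, 1.75]

+++-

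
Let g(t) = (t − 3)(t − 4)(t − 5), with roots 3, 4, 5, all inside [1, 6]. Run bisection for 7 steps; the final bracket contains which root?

3

g(3.5) = 0.375 > 0, so the root lies in [1, 3.5]
g(2.25) = -3.609375 < 0, so the root lies in [2.25, 3.5]
g(2.875) = -0.298828 < 0, so the root lies in [2.875, 3.5]
g(3.1875) = 0.2761 > 0, so the root lies in [2.875, 3.1875]
g(3.03125) = 0.0596 > 0, so the root lies in [2.875, 3.03125]
g(2.953125) = -0.1004 < 0, so the root lies in [2.953125, 3.03125]
g(2.9921875) = -0.0158 < 0, so the root lies in [2.9921875, 3.03125]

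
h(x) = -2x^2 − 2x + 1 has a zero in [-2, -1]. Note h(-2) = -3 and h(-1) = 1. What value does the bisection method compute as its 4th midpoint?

-1.3125

midpoint -1.5: h = -0.5 < 0 → [-1.5, -1]
midpoint -1.25: h = 0.375 > 0 → [-1.5, -1.25]
midpoint -1.375: h = -0.03125 < 0 → [-1.375, -1.25]
midpoint -1.3125: h = 0.1797 > 0 → [-1.375, -1.3125]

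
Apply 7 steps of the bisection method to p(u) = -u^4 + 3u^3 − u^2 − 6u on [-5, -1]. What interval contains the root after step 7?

m = -3, p(m) = -153 (−); new bracket [-3, -1]
m = -2, p(m) = -32 (−); new bracket [-2, -1]
m = -1.5, p(m) = -8.4375 (−); new bracket [-1.5, -1]
m = -1.25, p(m) = -2.3633 (−); new bracket [-1.25, -1]
m = -1.125, p(m) = -0.3889 (−); new bracket [-1.125, -1]
m = -1.0625, p(m) = 0.3733 (+); new bracket [-1.125, -1.0625]
m = -1.09375, p(m) = 0.0098 (+); new bracket [-1.125, -1.09375]

[-1.125, -1.09375]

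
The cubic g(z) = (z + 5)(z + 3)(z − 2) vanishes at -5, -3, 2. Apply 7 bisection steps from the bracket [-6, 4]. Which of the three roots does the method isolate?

2

z = -1 gives g = -24, negative; keep [-1, 4]
z = 1.5 gives g = -14.625, negative; keep [1.5, 4]
z = 2.75 gives g = 33.421875, positive; keep [1.5, 2.75]
z = 2.125 gives g = 4.5645, positive; keep [1.5, 2.125]
z = 1.8125 gives g = -6.1472, negative; keep [1.8125, 2.125]
z = 1.96875 gives g = -1.0821, negative; keep [1.96875, 2.125]
z = 2.046875 gives g = 1.6671, positive; keep [1.96875, 2.046875]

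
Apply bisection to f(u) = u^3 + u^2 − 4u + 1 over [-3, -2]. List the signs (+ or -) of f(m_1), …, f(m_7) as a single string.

f(-2.5) = 1.625 > 0, so the root lies in [-3, -2.5]
f(-2.75) = -1.234375 < 0, so the root lies in [-2.75, -2.5]
f(-2.625) = 0.302734 > 0, so the root lies in [-2.75, -2.625]
f(-2.6875) = -0.4382 < 0, so the root lies in [-2.6875, -2.625]
f(-2.65625) = -0.0609 < 0, so the root lies in [-2.65625, -2.625]
f(-2.640625) = 0.1226 > 0, so the root lies in [-2.65625, -2.640625]
f(-2.6484375) = 0.0312 > 0, so the root lies in [-2.65625, -2.6484375]

+-+--++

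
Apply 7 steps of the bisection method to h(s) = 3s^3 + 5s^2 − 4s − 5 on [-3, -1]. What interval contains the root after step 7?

[-1.921875, -1.90625]

midpoint -2: h = -1 < 0 → [-2, -1]
midpoint -1.5: h = 2.125 > 0 → [-2, -1.5]
midpoint -1.75: h = 1.234375 > 0 → [-2, -1.75]
midpoint -1.875: h = 0.3027 > 0 → [-2, -1.875]
midpoint -1.9375: h = -0.3 < 0 → [-1.9375, -1.875]
midpoint -1.90625: h = 0.0132 > 0 → [-1.9375, -1.90625]
midpoint -1.921875: h = -0.1404 < 0 → [-1.921875, -1.90625]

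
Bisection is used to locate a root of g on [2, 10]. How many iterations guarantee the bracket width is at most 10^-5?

20

Width after n steps is 8/2^n. Need 2^n ≥ 8/10^-5 = 800000.
2^19 = 524288 < 800000 ≤ 2^20 = 1048576, so n = 20.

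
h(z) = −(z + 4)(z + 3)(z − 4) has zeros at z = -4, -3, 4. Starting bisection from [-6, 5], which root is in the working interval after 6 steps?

z = -0.5 gives h = 39.375, positive; keep [-0.5, 5]
z = 2.25 gives h = 57.421875, positive; keep [2.25, 5]
z = 3.625 gives h = 18.943359, positive; keep [3.625, 5]
z = 4.3125 gives h = -18.9954, negative; keep [3.625, 4.3125]
z = 3.96875 gives h = 1.7354, positive; keep [3.96875, 4.3125]
z = 4.140625 gives h = -8.1744, negative; keep [3.96875, 4.140625]

4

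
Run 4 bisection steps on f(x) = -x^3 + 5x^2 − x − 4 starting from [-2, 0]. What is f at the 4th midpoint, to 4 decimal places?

1.3730

midpoint -1: f = 3 > 0 → [-1, 0]
midpoint -0.5: f = -2.125 < 0 → [-1, -0.5]
midpoint -0.75: f = -0.015625 < 0 → [-1, -0.75]
midpoint -0.875: f = 1.373 > 0 → [-0.875, -0.75]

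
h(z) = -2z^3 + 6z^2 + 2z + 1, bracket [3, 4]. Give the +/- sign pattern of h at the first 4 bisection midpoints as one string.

h(3.5) = -4.25 < 0, so the root lies in [3, 3.5]
h(3.25) = 2.21875 > 0, so the root lies in [3.25, 3.5]
h(3.375) = -0.792969 < 0, so the root lies in [3.25, 3.375]
h(3.3125) = 0.7671 > 0, so the root lies in [3.3125, 3.375]

-+-+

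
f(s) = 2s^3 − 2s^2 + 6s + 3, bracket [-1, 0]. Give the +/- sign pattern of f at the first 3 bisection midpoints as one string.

-++

s = -0.5 gives f = -0.75, negative; keep [-0.5, 0]
s = -0.25 gives f = 1.34375, positive; keep [-0.5, -0.25]
s = -0.375 gives f = 0.363281, positive; keep [-0.5, -0.375]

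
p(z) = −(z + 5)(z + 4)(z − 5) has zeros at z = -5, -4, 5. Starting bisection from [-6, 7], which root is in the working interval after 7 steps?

5

z = 0.5 gives p = 111.375, positive; keep [0.5, 7]
z = 3.75 gives p = 84.765625, positive; keep [3.75, 7]
z = 5.375 gives p = -36.474609, negative; keep [3.75, 5.375]
z = 4.5625 gives p = 35.822, positive; keep [4.5625, 5.375]
z = 4.96875 gives p = 2.794, positive; keep [4.96875, 5.375]
z = 5.171875 gives p = -16.0351, negative; keep [4.96875, 5.171875]
z = 5.0703125 gives p = -6.4224, negative; keep [4.96875, 5.0703125]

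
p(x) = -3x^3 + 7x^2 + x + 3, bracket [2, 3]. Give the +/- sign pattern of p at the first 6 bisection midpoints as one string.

midpoint 2.5: p = 2.375 > 0 → [2.5, 3]
midpoint 2.75: p = -3.703125 < 0 → [2.5, 2.75]
midpoint 2.625: p = -0.404297 < 0 → [2.5, 2.625]
midpoint 2.5625: p = 1.0481 > 0 → [2.5625, 2.625]
midpoint 2.59375: p = 0.3379 > 0 → [2.59375, 2.625]
midpoint 2.609375: p = -0.0292 < 0 → [2.59375, 2.609375]

+--++-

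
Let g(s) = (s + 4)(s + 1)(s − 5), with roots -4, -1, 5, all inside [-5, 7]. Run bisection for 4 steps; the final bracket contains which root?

5

s = 1 gives g = -40, negative; keep [1, 7]
s = 4 gives g = -40, negative; keep [4, 7]
s = 5.5 gives g = 30.875, positive; keep [4, 5.5]
s = 4.75 gives g = -12.5781, negative; keep [4.75, 5.5]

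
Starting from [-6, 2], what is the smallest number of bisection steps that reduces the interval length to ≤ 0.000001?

Width after n steps is 8/2^n. Need 2^n ≥ 8/0.000001 = 8000000.
2^22 = 4194304 < 8000000 ≤ 2^23 = 8388608, so n = 23.

23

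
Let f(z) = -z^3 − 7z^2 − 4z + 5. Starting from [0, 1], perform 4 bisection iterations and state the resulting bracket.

z = 0.5 gives f = 1.125, positive; keep [0.5, 1]
z = 0.75 gives f = -2.359375, negative; keep [0.5, 0.75]
z = 0.625 gives f = -0.478516, negative; keep [0.5, 0.625]
z = 0.5625 gives f = 0.3572, positive; keep [0.5625, 0.625]

[0.5625, 0.625]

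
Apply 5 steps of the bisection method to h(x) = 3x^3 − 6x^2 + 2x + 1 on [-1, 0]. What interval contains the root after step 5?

h(-0.5) = -1.875 < 0, so the root lies in [-0.5, 0]
h(-0.25) = 0.078125 > 0, so the root lies in [-0.5, -0.25]
h(-0.375) = -0.751953 < 0, so the root lies in [-0.375, -0.25]
h(-0.3125) = -0.3025 < 0, so the root lies in [-0.3125, -0.25]
h(-0.28125) = -0.1039 < 0, so the root lies in [-0.28125, -0.25]

[-0.28125, -0.25]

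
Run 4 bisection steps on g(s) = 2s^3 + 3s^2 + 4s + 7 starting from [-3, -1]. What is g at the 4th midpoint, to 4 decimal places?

-0.1602

s = -2 gives g = -5, negative; keep [-2, -1]
s = -1.5 gives g = 1, positive; keep [-2, -1.5]
s = -1.75 gives g = -1.53125, negative; keep [-1.75, -1.5]
s = -1.625 gives g = -0.1602, negative; keep [-1.625, -1.5]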